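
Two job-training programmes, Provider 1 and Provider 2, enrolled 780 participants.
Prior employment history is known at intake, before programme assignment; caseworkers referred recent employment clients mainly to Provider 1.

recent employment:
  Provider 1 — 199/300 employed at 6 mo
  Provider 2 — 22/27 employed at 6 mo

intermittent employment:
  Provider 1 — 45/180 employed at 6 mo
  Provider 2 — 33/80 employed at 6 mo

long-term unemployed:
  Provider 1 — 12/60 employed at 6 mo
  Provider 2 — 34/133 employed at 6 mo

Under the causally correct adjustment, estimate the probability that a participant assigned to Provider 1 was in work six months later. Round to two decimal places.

0.41

Provider 2 is higher inside every prior employment history stratum but Provider 1 is higher in aggregate. Whether to stratify depends on how prior employment history relates to the programme.
The imbalance in prior employment history arose from how participants were allocated, not from anything the programme did; and prior employment history independently affects the outcome. The pooled gap is confounded — condition on prior employment history.
Standardising Provider 1 to the population prior employment history mix: 0.419·199/300 + 0.333·45/180 + 0.247·12/60 = 0.411.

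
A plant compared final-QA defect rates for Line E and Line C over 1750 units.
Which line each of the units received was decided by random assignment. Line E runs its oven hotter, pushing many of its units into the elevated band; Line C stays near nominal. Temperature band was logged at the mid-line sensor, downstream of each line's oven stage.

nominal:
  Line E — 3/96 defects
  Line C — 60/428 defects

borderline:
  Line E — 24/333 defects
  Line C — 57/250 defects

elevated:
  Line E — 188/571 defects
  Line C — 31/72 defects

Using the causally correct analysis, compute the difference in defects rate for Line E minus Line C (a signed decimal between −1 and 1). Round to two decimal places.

+0.02

The distribution of in-process temperature band is itself part of what the line does — it is an intermediate outcome. Holding it fixed would remove that part of the effect; the total effect is the pooled difference.
The causal difference is the pooled difference: 0.215 − 0.197 = +0.018.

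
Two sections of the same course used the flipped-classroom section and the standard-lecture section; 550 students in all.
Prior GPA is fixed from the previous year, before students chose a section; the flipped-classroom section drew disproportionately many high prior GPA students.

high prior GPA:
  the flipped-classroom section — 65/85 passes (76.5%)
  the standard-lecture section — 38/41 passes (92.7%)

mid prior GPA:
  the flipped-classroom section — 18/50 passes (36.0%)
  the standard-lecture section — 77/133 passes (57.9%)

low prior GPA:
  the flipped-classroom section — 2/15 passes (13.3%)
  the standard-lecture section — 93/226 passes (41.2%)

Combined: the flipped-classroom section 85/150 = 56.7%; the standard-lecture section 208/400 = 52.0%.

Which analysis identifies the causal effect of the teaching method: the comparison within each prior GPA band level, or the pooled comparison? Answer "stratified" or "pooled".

stratified

Within every prior GPA band level the standard-lecture section has the higher rate, yet pooled the flipped-classroom section does — Simpson's reversal.
Nothing the teaching method does changes prior GPA band; the imbalance is an allocation artefact. With prior GPA band also predicting the outcome, the pooled figure is confounded, and the within-stratum comparison is the causal one.
Within each level — high prior GPA: 76.5% vs 92.7%; mid prior GPA: 36.0% vs 57.9%; low prior GPA: 13.3% vs 41.2% — the standard-lecture section is higher every time.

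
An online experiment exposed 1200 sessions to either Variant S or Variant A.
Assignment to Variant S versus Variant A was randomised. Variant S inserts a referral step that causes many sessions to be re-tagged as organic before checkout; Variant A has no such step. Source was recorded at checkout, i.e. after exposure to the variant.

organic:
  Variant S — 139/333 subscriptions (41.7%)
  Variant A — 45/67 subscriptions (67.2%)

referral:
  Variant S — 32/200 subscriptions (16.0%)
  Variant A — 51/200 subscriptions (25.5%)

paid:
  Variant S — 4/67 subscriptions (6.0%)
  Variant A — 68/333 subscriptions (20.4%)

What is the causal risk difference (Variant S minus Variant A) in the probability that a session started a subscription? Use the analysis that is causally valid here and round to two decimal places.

+0.02

Because the variant influences traffic source, traffic source is a post-treatment mediator, not a confounder. Stratifying on it would bias the estimate; the causal effect is the crude pooled difference.
The causal difference is the pooled difference: 0.292 − 0.273 = +0.018.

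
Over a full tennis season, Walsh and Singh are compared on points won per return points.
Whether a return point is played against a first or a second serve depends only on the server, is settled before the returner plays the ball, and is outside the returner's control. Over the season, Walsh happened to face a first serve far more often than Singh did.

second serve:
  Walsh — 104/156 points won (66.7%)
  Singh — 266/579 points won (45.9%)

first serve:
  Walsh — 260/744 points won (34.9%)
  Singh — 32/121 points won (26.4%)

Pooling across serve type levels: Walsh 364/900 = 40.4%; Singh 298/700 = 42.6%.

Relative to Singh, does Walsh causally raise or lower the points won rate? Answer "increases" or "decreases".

The imbalance in serve type arose from how return points were allocated, not from anything the player did; and serve type independently affects the outcome. The pooled gap is confounded — condition on serve type.
Within each level — second serve: 66.7% vs 45.9%; first serve: 34.9% vs 26.4% — Walsh is higher every time.

increases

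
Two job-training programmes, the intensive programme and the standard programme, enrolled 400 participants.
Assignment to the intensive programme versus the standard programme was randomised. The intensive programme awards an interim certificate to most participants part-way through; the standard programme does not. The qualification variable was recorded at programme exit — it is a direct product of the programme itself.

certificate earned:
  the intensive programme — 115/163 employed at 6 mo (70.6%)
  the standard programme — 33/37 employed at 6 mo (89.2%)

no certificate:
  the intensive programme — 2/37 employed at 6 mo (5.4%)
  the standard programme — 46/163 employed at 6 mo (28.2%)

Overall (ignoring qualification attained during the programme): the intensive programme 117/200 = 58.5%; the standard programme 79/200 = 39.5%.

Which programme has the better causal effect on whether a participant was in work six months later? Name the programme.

the intensive programme

Within every qualification attained during the programme level the standard programme has the higher rate, yet pooled the intensive programme does — Simpson's reversal.
Qualification attained during the programme is recorded after the programme and is itself shifted by it — it sits on the causal path from programme to outcome. Conditioning on a mediator would strip out part of the effect we want; the pooled comparison gives the total causal effect.
Pooled: the intensive programme 58.5% vs the standard programme 39.5%; the intensive programme is higher overall.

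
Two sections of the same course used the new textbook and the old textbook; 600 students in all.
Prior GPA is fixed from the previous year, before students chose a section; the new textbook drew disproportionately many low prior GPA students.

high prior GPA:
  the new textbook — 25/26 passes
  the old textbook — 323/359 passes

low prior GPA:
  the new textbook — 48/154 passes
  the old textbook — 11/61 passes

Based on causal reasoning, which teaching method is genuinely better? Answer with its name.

The stratified and pooled comparisons disagree (the new textbook wins within each prior GPA band; the old textbook wins overall), so the answer turns on the causal role of prior GPA band.
Prior GPA band satisfies the back-door criterion: it is not a descendant of the teaching method, and it blocks the spurious path from teaching method to outcome. Adjusting for it (i.e., using the within-prior GPA band rates) gives the causal effect.
Within each level — high prior GPA: 96.2% vs 90.0%; low prior GPA: 31.2% vs 18.0% — the new textbook is higher every time.

the new textbook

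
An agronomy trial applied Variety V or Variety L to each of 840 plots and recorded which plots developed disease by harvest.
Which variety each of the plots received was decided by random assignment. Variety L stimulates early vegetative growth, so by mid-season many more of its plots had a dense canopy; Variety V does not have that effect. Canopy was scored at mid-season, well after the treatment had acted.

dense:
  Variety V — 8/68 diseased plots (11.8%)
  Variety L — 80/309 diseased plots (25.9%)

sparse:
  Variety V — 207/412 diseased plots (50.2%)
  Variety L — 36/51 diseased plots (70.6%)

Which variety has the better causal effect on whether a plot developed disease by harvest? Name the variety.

Variety L

Mid-season canopy is downstream of the variety. One should not condition on a consequence of treatment, so the overall rates are the right comparison.
Pooled: Variety V 44.8% vs Variety L 32.2%; Variety L is lower overall.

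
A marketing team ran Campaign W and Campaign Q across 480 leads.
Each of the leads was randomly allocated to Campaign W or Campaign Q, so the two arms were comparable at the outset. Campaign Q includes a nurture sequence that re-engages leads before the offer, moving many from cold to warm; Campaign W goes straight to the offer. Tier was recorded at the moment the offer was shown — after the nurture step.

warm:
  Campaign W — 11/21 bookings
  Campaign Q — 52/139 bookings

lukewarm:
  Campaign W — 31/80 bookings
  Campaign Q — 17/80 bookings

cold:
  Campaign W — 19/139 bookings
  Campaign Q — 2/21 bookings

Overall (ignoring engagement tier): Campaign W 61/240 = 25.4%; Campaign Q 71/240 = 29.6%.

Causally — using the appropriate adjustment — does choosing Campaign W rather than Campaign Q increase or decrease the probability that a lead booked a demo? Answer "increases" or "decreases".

Campaign W is higher inside every engagement tier stratum but Campaign Q is higher in aggregate. Whether to stratify depends on how engagement tier relates to the campaign.
Engagement tier is recorded after the campaign and is itself shifted by it — it sits on the causal path from campaign to outcome. Conditioning on a mediator would strip out part of the effect we want; the pooled comparison gives the total causal effect.
Pooled: Campaign W 25.4% vs Campaign Q 29.6%; Campaign Q is higher overall.

decreases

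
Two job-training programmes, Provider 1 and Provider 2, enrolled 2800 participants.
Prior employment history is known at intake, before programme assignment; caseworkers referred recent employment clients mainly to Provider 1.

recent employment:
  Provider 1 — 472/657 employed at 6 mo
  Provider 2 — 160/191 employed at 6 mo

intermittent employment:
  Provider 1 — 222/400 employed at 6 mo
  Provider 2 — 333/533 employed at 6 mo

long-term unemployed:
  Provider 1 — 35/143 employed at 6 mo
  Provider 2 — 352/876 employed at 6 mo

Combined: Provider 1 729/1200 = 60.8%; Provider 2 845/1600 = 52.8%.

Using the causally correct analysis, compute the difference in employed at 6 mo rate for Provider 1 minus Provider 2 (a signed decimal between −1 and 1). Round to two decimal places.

Prior employment history is set before the programme has any effect — it is not caused by the programme — and it independently drives the outcome. That makes it a confounder, so the causal comparison is within prior employment history levels.
Adjusting over the population distribution of prior employment history: 0.303·(0.718−0.838) + 0.333·(0.555−0.625) + 0.364·(0.245−0.402) = -0.117.

-0.12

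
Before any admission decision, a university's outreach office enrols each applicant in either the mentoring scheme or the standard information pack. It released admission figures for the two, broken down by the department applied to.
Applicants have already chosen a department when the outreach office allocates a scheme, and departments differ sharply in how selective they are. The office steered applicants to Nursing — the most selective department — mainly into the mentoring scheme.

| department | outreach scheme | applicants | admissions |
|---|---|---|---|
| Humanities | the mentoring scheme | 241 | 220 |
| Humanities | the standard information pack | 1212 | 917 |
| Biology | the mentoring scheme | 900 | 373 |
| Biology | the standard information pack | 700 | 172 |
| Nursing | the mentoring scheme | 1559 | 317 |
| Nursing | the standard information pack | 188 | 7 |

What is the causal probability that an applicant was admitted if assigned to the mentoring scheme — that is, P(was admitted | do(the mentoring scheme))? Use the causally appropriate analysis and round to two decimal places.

0.49

the mentoring scheme is higher inside every department stratum but the standard information pack is higher in aggregate. Whether to stratify depends on how department relates to the outreach scheme.
Department satisfies the back-door criterion: it is not a descendant of the outreach scheme, and it blocks the spurious path from outreach scheme to outcome. Adjusting for it (i.e., using the within-department rates) gives the causal effect.
Standardising the mentoring scheme to the population department mix: 0.303·220/241 + 0.333·373/900 + 0.364·317/1559 = 0.488.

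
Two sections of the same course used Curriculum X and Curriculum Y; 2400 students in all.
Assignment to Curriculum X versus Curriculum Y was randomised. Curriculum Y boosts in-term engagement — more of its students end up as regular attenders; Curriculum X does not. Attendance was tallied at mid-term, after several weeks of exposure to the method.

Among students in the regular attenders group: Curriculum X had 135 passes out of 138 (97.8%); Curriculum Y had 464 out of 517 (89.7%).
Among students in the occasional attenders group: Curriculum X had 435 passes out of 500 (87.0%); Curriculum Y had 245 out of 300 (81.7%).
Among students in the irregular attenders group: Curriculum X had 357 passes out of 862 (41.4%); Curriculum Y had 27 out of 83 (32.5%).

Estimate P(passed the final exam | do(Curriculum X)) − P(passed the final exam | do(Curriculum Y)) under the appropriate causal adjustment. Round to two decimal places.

The distribution of mid-term attendance is itself part of what the teaching method does — it is an intermediate outcome. Holding it fixed would remove that part of the effect; the total effect is the pooled difference.
The causal difference is the pooled difference: 0.618 − 0.818 = -0.200.

-0.20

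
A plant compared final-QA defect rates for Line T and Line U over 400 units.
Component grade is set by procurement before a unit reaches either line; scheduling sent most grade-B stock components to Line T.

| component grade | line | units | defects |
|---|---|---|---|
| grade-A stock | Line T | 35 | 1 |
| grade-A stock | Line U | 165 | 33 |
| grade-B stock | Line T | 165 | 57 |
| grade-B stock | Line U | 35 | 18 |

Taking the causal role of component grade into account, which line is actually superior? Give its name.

Component grade is set before the line has any effect — it is not caused by the line — and it independently drives the outcome. That makes it a confounder, so the causal comparison is within component grade levels.
Within each level — grade-A stock: 2.9% vs 20.0%; grade-B stock: 34.5% vs 51.4% — Line T is lower every time.

Line T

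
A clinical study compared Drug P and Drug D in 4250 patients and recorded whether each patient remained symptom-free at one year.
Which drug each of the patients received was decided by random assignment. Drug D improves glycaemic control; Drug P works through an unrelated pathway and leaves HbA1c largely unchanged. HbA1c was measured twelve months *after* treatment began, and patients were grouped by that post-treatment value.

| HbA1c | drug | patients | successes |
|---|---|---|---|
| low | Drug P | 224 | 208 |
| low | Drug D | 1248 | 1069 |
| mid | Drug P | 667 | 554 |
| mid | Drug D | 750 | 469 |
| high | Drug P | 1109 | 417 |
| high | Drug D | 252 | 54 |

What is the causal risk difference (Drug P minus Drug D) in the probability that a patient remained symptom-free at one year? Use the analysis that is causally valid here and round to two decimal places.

The stratified and pooled comparisons disagree (Drug P wins within each HbA1c; Drug D wins overall), so the answer turns on the causal role of HbA1c.
HbA1c is recorded after the drug and is itself shifted by it — it sits on the causal path from drug to outcome. Conditioning on a mediator would strip out part of the effect we want; the pooled comparison gives the total causal effect.
The causal difference is the pooled difference: 0.590 − 0.708 = -0.118.

-0.12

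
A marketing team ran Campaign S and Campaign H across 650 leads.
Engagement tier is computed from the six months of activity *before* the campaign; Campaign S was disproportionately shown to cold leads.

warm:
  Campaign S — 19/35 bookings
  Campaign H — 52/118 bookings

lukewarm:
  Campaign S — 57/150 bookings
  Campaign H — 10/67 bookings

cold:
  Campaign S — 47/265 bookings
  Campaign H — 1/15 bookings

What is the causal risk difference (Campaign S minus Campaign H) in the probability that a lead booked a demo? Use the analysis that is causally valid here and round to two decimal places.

Campaign S is higher inside every engagement tier stratum but Campaign H is higher in aggregate. Whether to stratify depends on how engagement tier relates to the campaign.
Engagement tier differs across campaigns for reasons unrelated to any effect of the campaign itself, and it separately predicts the outcome — a classic confounder. We must compare within engagement tier levels.
Adjusting over the population distribution of engagement tier: 0.235·(0.543−0.441) + 0.334·(0.380−0.149) + 0.431·(0.177−0.067) = +0.149.

+0.15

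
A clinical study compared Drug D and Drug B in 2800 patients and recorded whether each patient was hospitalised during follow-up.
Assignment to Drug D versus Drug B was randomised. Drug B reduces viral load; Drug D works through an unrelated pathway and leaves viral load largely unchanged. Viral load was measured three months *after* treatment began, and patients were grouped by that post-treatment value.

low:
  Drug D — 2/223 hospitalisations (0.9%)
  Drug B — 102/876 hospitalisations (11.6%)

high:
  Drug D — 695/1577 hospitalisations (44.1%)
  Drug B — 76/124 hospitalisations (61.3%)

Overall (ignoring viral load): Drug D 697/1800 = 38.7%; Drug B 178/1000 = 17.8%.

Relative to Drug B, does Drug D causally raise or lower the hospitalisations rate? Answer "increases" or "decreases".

Drug D is lower inside every viral load stratum but Drug B is lower in aggregate. Whether to stratify depends on how viral load relates to the drug.
The distribution of viral load is itself part of what the drug does — it is an intermediate outcome. Holding it fixed would remove that part of the effect; the total effect is the pooled difference.
Pooled: Drug D 38.7% vs Drug B 17.8%; Drug B is lower overall.

increases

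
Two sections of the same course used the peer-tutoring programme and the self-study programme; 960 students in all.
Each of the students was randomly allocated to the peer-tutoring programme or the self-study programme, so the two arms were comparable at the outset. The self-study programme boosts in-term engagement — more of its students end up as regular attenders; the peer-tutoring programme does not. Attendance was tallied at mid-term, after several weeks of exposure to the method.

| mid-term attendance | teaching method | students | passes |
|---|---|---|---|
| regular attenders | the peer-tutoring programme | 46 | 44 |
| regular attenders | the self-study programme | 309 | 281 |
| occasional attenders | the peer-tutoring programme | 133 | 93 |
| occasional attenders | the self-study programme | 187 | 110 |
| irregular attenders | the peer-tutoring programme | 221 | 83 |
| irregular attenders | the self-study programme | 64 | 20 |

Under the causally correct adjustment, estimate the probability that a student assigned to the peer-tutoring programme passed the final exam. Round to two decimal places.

Because the teaching method influences mid-term attendance, mid-term attendance is a post-treatment mediator, not a confounder. Stratifying on it would bias the estimate; the causal effect is the crude pooled difference.
So P(outcome | do(the peer-tutoring programme)) is just the pooled rate for the peer-tutoring programme: 220/400 = 0.550.

0.55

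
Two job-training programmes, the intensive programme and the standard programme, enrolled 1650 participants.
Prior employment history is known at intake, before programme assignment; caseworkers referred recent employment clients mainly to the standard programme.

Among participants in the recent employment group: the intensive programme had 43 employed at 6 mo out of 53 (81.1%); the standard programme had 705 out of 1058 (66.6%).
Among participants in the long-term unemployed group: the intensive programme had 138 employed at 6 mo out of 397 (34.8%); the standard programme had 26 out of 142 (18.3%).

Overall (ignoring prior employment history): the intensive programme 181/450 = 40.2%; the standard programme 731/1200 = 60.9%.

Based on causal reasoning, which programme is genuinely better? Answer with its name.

the intensive programme is higher inside every prior employment history stratum but the standard programme is higher in aggregate. Whether to stratify depends on how prior employment history relates to the programme.
Prior employment history satisfies the back-door criterion: it is not a descendant of the programme, and it blocks the spurious path from programme to outcome. Adjusting for it (i.e., using the within-prior employment history rates) gives the causal effect.
Within each level — recent employment: 81.1% vs 66.6%; long-term unemployed: 34.8% vs 18.3% — the intensive programme is higher every time.

the intensive programme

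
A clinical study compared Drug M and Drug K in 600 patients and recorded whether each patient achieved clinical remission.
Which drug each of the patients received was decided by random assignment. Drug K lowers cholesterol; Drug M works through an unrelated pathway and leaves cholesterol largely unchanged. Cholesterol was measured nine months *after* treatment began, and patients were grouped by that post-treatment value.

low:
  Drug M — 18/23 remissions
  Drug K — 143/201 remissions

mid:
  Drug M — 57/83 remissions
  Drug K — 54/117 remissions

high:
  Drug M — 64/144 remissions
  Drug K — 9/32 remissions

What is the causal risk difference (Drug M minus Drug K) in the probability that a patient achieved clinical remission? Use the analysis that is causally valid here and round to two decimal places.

Cholesterol here is a post-treatment variable shaped by the drug; conditioning on it would introduce bias rather than remove it. The overall comparison is the causal one.
The causal difference is the pooled difference: 0.556 − 0.589 = -0.033.

-0.03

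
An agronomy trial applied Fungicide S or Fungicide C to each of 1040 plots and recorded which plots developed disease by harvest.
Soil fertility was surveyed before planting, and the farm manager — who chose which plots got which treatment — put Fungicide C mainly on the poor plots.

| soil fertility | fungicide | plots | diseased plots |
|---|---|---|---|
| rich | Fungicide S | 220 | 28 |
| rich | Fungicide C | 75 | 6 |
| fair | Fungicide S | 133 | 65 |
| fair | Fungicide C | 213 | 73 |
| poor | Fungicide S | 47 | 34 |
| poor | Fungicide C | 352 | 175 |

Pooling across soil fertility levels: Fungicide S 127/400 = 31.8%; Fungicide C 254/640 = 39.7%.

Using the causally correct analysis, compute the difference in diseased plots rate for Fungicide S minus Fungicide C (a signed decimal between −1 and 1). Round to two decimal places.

The imbalance in soil fertility arose from how plots were allocated, not from anything the fungicide did; and soil fertility independently affects the outcome. The pooled gap is confounded — condition on soil fertility.
Adjusting over the population distribution of soil fertility: 0.284·(0.127−0.080) + 0.333·(0.489−0.343) + 0.384·(0.723−0.497) = +0.149.

+0.15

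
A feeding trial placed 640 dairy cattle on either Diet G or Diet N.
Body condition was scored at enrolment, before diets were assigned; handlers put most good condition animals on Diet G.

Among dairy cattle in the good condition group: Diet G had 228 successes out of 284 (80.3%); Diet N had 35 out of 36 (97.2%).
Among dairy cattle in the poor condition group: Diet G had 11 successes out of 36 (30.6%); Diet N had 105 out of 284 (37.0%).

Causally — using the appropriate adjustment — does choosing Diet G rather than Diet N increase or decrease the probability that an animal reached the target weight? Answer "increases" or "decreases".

decreases

Nothing the diet does changes starting body condition; the imbalance is an allocation artefact. With starting body condition also predicting the outcome, the pooled figure is confounded, and the within-stratum comparison is the causal one.
Within each level — good condition: 80.3% vs 97.2%; poor condition: 30.6% vs 37.0% — Diet N is higher every time.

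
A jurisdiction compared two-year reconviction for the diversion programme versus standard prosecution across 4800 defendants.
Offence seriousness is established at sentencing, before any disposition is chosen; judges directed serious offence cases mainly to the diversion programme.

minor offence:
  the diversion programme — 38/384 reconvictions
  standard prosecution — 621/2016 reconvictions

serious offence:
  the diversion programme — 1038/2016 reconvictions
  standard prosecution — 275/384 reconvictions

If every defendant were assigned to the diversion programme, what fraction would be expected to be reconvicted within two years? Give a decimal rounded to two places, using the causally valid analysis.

0.31

Offence seriousness differs across dispositions for reasons unrelated to any effect of the disposition itself, and it separately predicts the outcome — a classic confounder. We must compare within offence seriousness levels.
Standardising the diversion programme to the population offence seriousness mix: 0.500·38/384 + 0.500·1038/2016 = 0.307.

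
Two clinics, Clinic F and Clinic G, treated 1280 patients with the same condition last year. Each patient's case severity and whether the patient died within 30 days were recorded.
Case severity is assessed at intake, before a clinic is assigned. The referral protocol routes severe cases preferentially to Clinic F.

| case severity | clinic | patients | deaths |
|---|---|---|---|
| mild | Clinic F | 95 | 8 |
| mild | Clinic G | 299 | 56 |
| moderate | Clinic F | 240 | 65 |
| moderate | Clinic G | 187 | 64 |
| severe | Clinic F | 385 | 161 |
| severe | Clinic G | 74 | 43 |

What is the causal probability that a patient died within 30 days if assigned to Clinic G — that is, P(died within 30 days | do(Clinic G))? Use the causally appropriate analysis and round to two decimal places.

The stratified and pooled comparisons disagree (Clinic F wins within each case severity; Clinic G wins overall), so the answer turns on the causal role of case severity.
Nothing the clinic does changes case severity; the imbalance is an allocation artefact. With case severity also predicting the outcome, the pooled figure is confounded, and the within-stratum comparison is the causal one.
Standardising Clinic G to the population case severity mix: 0.308·56/299 + 0.334·64/187 + 0.359·43/74 = 0.380.

0.38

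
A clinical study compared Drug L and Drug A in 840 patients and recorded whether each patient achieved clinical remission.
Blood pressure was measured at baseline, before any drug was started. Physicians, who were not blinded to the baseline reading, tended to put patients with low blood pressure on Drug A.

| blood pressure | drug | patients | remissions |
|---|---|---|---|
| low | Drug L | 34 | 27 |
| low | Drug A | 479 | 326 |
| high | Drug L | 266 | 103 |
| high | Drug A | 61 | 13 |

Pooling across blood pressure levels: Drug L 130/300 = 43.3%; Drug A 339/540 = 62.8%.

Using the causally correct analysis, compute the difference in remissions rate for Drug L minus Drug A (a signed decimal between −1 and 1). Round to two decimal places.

+0.14

The blood pressure-specific comparison favours Drug L throughout, but the pooled figures favour Drug A. The question is whether to condition on blood pressure.
Blood pressure differs across drugs for reasons unrelated to any effect of the drug itself, and it separately predicts the outcome — a classic confounder. We must compare within blood pressure levels.
Adjusting over the population distribution of blood pressure: 0.611·(0.794−0.681) + 0.389·(0.387−0.213) = +0.137.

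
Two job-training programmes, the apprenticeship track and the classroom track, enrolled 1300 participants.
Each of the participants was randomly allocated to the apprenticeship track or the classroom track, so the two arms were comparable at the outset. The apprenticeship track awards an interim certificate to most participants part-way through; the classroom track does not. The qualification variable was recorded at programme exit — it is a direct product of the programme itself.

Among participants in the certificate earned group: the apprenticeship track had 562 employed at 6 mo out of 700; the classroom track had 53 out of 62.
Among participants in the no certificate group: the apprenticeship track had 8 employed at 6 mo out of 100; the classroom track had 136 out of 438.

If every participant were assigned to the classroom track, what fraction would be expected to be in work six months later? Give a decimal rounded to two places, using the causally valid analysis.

Qualification attained during the programme is downstream of the programme. One should not condition on a consequence of treatment, so the overall rates are the right comparison.
So P(outcome | do(the classroom track)) is just the pooled rate for the classroom track: 189/500 = 0.378.

0.38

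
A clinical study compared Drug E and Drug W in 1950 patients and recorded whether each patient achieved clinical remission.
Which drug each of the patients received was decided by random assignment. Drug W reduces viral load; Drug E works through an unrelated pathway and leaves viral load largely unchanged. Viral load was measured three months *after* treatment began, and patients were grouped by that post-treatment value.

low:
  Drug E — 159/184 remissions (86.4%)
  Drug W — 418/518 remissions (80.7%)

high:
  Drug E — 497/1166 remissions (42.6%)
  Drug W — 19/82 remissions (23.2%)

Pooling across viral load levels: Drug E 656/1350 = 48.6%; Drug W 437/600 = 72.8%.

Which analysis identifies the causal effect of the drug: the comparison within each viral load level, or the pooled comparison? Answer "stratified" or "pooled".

pooled

Viral load lies on the pathway drug → viral load → outcome, so adjusting for it blocks the indirect effect. For the total causal effect of drug, use the unadjusted pooled rates.
Pooled: Drug E 48.6% vs Drug W 72.8%; Drug W is higher overall.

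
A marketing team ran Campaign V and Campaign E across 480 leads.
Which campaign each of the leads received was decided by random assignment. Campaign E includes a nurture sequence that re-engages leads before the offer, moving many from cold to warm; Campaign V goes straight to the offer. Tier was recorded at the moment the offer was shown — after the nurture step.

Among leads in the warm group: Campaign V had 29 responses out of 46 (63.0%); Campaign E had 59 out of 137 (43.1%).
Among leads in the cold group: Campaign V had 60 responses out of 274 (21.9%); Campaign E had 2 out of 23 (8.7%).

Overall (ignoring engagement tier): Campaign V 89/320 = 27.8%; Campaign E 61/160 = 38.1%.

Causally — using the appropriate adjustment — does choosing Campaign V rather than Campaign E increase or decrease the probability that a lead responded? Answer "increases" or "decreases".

decreases

Engagement tier lies on the pathway campaign → engagement tier → outcome, so adjusting for it blocks the indirect effect. For the total causal effect of campaign, use the unadjusted pooled rates.
Pooled: Campaign V 27.8% vs Campaign E 38.1%; Campaign E is higher overall.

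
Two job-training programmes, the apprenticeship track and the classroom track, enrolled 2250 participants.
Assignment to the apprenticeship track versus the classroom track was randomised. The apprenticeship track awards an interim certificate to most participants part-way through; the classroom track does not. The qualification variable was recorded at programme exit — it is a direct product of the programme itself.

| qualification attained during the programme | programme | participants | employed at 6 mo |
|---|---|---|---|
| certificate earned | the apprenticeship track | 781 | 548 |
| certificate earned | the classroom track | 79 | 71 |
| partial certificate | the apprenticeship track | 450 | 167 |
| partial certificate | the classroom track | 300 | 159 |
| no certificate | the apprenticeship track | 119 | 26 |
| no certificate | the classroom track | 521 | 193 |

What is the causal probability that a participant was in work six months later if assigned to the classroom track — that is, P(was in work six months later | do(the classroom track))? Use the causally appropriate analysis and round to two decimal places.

0.47

Qualification attained during the programme is downstream of the programme. One should not condition on a consequence of treatment, so the overall rates are the right comparison.
So P(outcome | do(the classroom track)) is just the pooled rate for the classroom track: 423/900 = 0.470.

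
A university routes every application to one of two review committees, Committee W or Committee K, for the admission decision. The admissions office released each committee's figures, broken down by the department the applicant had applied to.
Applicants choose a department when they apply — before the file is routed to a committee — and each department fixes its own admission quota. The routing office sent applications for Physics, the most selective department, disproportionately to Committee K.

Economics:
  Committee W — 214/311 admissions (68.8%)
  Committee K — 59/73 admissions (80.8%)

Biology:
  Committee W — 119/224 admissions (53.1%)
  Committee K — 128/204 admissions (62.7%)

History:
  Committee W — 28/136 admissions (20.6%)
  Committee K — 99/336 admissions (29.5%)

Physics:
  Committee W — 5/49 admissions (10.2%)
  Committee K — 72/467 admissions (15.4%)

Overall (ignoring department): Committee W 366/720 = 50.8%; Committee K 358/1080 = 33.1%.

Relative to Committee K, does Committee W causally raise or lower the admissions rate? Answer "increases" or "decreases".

The imbalance in department arose from how applicants were allocated, not from anything the review committee did; and department independently affects the outcome. The pooled gap is confounded — condition on department.
Within each level — Economics: 68.8% vs 80.8%; Biology: 53.1% vs 62.7%; History: 20.6% vs 29.5%; Physics: 10.2% vs 15.4% — Committee K is higher every time.

decreases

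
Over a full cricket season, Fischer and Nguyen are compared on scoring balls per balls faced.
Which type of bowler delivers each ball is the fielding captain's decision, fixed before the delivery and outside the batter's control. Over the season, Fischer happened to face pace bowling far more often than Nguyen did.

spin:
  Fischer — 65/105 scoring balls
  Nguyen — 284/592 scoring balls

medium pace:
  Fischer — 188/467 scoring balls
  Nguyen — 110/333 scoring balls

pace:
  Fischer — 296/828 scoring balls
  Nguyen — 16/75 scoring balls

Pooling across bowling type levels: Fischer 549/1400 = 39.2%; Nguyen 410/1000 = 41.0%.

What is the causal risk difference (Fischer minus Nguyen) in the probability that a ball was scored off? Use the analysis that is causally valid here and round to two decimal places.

Fischer is higher inside every bowling type stratum but Nguyen is higher in aggregate. Whether to stratify depends on how bowling type relates to the player.
Bowling type is set before the player has any effect — it is not caused by the player — and it independently drives the outcome. That makes it a confounder, so the causal comparison is within bowling type levels.
Adjusting over the population distribution of bowling type: 0.290·(0.619−0.480) + 0.333·(0.403−0.330) + 0.376·(0.357−0.213) = +0.119.

+0.12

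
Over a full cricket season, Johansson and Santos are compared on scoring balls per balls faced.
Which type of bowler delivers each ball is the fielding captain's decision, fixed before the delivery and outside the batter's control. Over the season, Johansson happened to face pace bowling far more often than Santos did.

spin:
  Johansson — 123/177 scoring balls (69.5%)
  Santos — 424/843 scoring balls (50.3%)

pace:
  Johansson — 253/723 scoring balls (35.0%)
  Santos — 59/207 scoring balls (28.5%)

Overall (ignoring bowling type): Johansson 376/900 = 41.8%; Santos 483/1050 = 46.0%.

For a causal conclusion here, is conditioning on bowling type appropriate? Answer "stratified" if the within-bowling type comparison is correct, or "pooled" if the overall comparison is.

Since bowling type is a pre-existing factor (not a product of the player) and it affects the outcome on its own, it is a confounder. The stratified rates, not the pooled rate, identify the causal effect.
Within each level — spin: 69.5% vs 50.3%; pace: 35.0% vs 28.5% — Johansson is higher every time.

stratified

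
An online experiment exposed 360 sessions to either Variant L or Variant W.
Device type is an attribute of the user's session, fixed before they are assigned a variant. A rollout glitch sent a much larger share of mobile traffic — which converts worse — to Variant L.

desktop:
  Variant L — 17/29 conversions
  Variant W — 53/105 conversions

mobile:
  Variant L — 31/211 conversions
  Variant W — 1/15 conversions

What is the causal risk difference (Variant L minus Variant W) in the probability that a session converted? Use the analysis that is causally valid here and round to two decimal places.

+0.08

Device type differs across variants for reasons unrelated to any effect of the variant itself, and it separately predicts the outcome — a classic confounder. We must compare within device type levels.
Adjusting over the population distribution of device type: 0.372·(0.586−0.505) + 0.628·(0.147−0.067) = +0.081.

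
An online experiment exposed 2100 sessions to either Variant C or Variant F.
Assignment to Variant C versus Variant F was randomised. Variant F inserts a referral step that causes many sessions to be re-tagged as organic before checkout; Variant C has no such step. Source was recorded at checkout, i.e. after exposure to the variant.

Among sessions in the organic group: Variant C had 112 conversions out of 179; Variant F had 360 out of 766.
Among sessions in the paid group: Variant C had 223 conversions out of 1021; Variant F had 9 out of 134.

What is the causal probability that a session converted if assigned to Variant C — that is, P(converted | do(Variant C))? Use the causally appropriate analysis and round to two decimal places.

Within every traffic source level Variant C has the higher rate, yet pooled Variant F does — Simpson's reversal.
Traffic source is downstream of the variant. One should not condition on a consequence of treatment, so the overall rates are the right comparison.
So P(outcome | do(Variant C)) is just the pooled rate for Variant C: 335/1200 = 0.279.

0.28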